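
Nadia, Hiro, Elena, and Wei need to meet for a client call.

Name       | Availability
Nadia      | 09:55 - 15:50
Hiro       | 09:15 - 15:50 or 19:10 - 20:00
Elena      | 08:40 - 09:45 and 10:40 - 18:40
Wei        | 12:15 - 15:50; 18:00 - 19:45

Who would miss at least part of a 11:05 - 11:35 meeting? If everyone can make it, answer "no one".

Wei

Nadia: free for 11:05-11:35. Hiro: free for 11:05-11:35. Elena: free for 11:05-11:35. Wei: not fully free for 11:05-11:35.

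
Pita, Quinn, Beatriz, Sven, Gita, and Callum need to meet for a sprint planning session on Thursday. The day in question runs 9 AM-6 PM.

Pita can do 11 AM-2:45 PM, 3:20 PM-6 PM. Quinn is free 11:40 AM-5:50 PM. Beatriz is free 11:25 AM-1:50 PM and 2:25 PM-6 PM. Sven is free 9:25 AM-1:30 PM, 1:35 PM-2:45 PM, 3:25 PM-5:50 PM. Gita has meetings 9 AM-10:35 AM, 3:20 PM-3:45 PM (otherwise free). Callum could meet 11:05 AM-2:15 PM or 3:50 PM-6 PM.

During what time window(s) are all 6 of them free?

Pita free: 11:00-14:45, 15:20-18:00.
Quinn free: 11:40-17:50.
Beatriz free: 11:25-13:50, 14:25-18:00.
Sven free: 09:25-13:30, 13:35-14:45, 15:25-17:50.
Gita free: 10:35-15:20, 15:45-18:00 (invert busy blocks within the working day).
Callum free: 11:05-14:15, 15:50-18:00.
Pita ∩ Quinn: 11:40-14:45, 15:20-17:50.
Pita ∩ Quinn ∩ Beatriz: 11:40-13:50, 14:25-14:45, 15:20-17:50.
Pita ∩ Quinn ∩ Beatriz ∩ Sven: 11:40-13:30, 13:35-13:50, 14:25-14:45, 15:25-17:50.
Pita ∩ Quinn ∩ Beatriz ∩ Sven ∩ Gita: 11:40-13:30, 13:35-13:50, 14:25-14:45, 15:45-17:50.
Pita ∩ Quinn ∩ Beatriz ∩ Sven ∩ Gita ∩ Callum: 11:40-13:30, 13:35-13:50, 15:50-17:50.

11:40-13:30, 13:35-13:50, 15:50-17:50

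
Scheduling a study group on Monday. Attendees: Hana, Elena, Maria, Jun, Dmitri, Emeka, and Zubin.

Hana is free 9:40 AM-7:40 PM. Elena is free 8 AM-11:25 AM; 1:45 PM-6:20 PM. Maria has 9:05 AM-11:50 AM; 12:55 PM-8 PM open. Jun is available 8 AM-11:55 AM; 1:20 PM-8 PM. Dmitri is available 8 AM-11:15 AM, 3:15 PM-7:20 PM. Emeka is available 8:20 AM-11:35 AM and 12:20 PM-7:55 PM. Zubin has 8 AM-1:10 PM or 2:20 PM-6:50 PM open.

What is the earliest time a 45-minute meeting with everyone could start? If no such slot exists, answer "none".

Hana ∩ Elena: 09:40-11:25, 13:45-18:20.
Hana ∩ Elena ∩ Maria: 09:40-11:25, 13:45-18:20.
Hana ∩ Elena ∩ Maria ∩ Jun: 09:40-11:25, 13:45-18:20.
Hana ∩ Elena ∩ Maria ∩ Jun ∩ Dmitri: 09:40-11:15, 15:15-18:20.
Hana ∩ Elena ∩ Maria ∩ Jun ∩ Dmitri ∩ Emeka: 09:40-11:15, 15:15-18:20.
Hana ∩ Elena ∩ Maria ∩ Jun ∩ Dmitri ∩ Emeka ∩ Zubin: 09:40-11:15, 15:15-18:20.
The first common window of at least 45 minutes is 09:40-11:15, so the earliest start is 09:40.

09:40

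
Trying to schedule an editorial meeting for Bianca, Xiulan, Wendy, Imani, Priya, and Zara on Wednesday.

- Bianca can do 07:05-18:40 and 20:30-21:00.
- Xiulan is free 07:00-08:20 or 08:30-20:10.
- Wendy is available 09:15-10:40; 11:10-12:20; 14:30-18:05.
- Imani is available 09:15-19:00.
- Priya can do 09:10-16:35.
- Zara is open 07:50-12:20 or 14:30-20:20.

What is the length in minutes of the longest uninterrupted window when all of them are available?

Bianca ∩ Xiulan: 07:05-08:20, 08:30-18:40.
Bianca ∩ Xiulan ∩ Wendy: 09:15-10:40, 11:10-12:20, 14:30-18:05.
Bianca ∩ Xiulan ∩ Wendy ∩ Imani: 09:15-10:40, 11:10-12:20, 14:30-18:05.
Bianca ∩ Xiulan ∩ Wendy ∩ Imani ∩ Priya: 09:15-10:40, 11:10-12:20, 14:30-16:35.
Bianca ∩ Xiulan ∩ Wendy ∩ Imani ∩ Priya ∩ Zara: 09:15-10:40, 11:10-12:20, 14:30-16:35.
The longest is 14:30-16:35 at 125 minutes.

125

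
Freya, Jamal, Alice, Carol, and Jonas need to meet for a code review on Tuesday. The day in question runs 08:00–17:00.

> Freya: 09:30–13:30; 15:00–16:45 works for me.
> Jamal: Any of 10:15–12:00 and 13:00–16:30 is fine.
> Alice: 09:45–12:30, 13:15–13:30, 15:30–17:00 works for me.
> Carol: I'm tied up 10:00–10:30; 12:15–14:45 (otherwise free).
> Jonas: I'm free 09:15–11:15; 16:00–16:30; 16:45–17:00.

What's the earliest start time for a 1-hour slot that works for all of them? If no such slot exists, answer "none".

Freya free: 09:30-13:30, 15:00-16:45.
Jamal free: 10:15-12:00, 13:00-16:30.
Alice free: 09:45-12:30, 13:15-13:30, 15:30-17:00.
Carol free: 08:00-10:00, 10:30-12:15, 14:45-17:00 (invert busy blocks within the working day).
Jonas free: 09:15-11:15, 16:00-16:30, 16:45-17:00.
Freya ∩ Jamal: 10:15-12:00, 13:00-13:30, 15:00-16:30.
Freya ∩ Jamal ∩ Alice: 10:15-12:00, 13:15-13:30, 15:30-16:30.
Freya ∩ Jamal ∩ Alice ∩ Carol: 10:30-12:00, 15:30-16:30.
Freya ∩ Jamal ∩ Alice ∩ Carol ∩ Jonas: 10:30-11:15, 16:00-16:30.
So the common availability across everyone is 10:30-11:15, 16:00-16:30.
No common window is at least 60 minutes long.

none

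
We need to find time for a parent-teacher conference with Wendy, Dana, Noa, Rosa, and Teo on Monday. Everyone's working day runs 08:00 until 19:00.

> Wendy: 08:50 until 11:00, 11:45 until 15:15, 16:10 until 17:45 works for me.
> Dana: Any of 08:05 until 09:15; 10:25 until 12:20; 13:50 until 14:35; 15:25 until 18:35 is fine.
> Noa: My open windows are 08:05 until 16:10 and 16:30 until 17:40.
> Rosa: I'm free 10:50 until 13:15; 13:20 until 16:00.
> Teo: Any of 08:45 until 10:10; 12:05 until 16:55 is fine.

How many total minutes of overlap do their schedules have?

Wendy ∩ Dana: 08:50-09:15, 10:25-11:00, 11:45-12:20, 13:50-14:35, 16:10-17:45.
Wendy ∩ Dana ∩ Noa: 08:50-09:15, 10:25-11:00, 11:45-12:20, 13:50-14:35, 16:30-17:40.
Wendy ∩ Dana ∩ Noa ∩ Rosa: 10:50-11:00, 11:45-12:20, 13:50-14:35.
Wendy ∩ Dana ∩ Noa ∩ Rosa ∩ Teo: 12:05-12:20, 13:50-14:35.
Summing the common windows: 15 + 45 = 60 minutes.

60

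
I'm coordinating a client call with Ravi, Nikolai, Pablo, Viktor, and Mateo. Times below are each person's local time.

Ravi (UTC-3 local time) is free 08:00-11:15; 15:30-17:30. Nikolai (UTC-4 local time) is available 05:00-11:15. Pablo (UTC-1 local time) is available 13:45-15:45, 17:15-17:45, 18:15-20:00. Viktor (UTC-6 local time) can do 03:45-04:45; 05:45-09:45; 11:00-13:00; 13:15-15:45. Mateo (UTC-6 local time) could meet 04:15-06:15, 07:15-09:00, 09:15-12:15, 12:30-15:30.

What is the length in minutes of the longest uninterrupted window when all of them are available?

Ravi in UTC: 11:00-14:15, 18:30-20:30 (add 3h to convert from UTC-3).
Nikolai in UTC: 09:00-15:15 (add 4h to convert from UTC-4).
Pablo in UTC: 14:45-16:45, 18:15-18:45, 19:15-21:00 (add 1h to convert from UTC-1).
Viktor in UTC: 09:45-10:45, 11:45-15:45, 17:00-19:00, 19:15-21:45 (add 6h to convert from UTC-6).
Mateo in UTC: 10:15-12:15, 13:15-15:00, 15:15-18:15, 18:30-21:30 (add 6h to convert from UTC-6).
Ravi ∩ Nikolai: 11:00-14:15.
Ravi ∩ Nikolai ∩ Pablo: ∅.
Ravi ∩ Nikolai ∩ Pablo ∩ Viktor: ∅.
Ravi ∩ Nikolai ∩ Pablo ∩ Viktor ∩ Mateo: ∅.
There is no time when everyone is free.
No common window exists, so the longest block is 0 minutes.

0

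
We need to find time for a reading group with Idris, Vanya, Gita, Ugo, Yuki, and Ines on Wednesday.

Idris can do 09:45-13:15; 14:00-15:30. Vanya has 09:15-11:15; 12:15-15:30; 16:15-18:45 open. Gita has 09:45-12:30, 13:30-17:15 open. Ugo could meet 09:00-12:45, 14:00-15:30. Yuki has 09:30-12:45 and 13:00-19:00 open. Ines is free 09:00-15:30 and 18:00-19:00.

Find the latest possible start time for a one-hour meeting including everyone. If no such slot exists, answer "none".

14:30

Idris ∩ Vanya: 09:45-11:15, 12:15-13:15, 14:00-15:30.
Idris ∩ Vanya ∩ Gita: 09:45-11:15, 12:15-12:30, 14:00-15:30.
Idris ∩ Vanya ∩ Gita ∩ Ugo: 09:45-11:15, 12:15-12:30, 14:00-15:30.
Idris ∩ Vanya ∩ Gita ∩ Ugo ∩ Yuki: 09:45-11:15, 12:15-12:30, 14:00-15:30.
Idris ∩ Vanya ∩ Gita ∩ Ugo ∩ Yuki ∩ Ines: 09:45-11:15, 12:15-12:30, 14:00-15:30.
The last common window of at least 60 minutes is 14:00-15:30; a 60-minute meeting can start as late as 14:30 and still end by 15:30.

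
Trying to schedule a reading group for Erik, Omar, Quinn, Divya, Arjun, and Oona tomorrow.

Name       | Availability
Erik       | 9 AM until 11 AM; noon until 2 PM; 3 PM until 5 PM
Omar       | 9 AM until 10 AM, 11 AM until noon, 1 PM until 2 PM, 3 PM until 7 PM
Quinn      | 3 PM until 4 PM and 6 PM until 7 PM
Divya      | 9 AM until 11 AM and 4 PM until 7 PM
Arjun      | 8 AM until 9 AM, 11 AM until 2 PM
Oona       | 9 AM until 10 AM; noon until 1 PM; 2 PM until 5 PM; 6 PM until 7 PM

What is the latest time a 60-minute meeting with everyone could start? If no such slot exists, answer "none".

none

Erik ∩ Omar: 09:00-10:00, 13:00-14:00, 15:00-17:00.
Erik ∩ Omar ∩ Quinn: 15:00-16:00.
Erik ∩ Omar ∩ Quinn ∩ Divya: ∅.
Erik ∩ Omar ∩ Quinn ∩ Divya ∩ Arjun: ∅.
Erik ∩ Omar ∩ Quinn ∩ Divya ∩ Arjun ∩ Oona: ∅.
There is no time when everyone is free.
No common window is at least 60 minutes long.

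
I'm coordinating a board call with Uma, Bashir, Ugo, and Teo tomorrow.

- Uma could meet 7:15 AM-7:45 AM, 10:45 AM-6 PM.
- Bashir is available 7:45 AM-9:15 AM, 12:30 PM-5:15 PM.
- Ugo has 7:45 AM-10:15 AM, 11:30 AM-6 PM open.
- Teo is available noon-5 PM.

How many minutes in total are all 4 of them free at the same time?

Uma ∩ Bashir: 12:30-17:15.
Uma ∩ Bashir ∩ Ugo: 12:30-17:15.
Uma ∩ Bashir ∩ Ugo ∩ Teo: 12:30-17:00.
That's a single block of 270 minutes.

270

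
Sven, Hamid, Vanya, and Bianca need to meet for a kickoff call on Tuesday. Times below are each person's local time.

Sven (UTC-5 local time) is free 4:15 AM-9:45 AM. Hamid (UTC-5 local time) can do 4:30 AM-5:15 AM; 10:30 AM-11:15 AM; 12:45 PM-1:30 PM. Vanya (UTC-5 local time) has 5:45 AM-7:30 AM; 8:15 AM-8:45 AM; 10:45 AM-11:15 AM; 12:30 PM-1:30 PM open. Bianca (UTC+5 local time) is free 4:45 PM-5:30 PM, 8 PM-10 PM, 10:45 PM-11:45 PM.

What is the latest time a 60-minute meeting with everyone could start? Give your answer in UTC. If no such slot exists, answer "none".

Sven in UTC: 09:15-14:45 (add 5h to convert from UTC-5).
Hamid in UTC: 09:30-10:15, 15:30-16:15, 17:45-18:30 (add 5h to convert from UTC-5).
Vanya in UTC: 10:45-12:30, 13:15-13:45, 15:45-16:15, 17:30-18:30 (add 5h to convert from UTC-5).
Bianca in UTC: 11:45-12:30, 15:00-17:00, 17:45-18:45 (subtract 5h to convert from UTC+5).
Sven ∩ Hamid: 09:30-10:15.
Sven ∩ Hamid ∩ Vanya: ∅.
Sven ∩ Hamid ∩ Vanya ∩ Bianca: ∅.
There is no time when everyone is free.
No common window is at least 60 minutes long.

none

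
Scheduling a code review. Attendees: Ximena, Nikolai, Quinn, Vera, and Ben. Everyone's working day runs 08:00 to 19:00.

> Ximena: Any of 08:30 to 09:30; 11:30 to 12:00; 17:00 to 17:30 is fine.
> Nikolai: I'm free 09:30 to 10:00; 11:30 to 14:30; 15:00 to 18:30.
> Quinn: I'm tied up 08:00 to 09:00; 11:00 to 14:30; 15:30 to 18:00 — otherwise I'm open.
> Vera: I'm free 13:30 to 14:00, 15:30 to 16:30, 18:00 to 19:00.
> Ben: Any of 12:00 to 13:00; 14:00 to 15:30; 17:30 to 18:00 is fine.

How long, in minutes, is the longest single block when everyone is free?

Ximena free: 08:30-09:30, 11:30-12:00, 17:00-17:30.
Nikolai free: 09:30-10:00, 11:30-14:30, 15:00-18:30.
Quinn free: 09:00-11:00, 14:30-15:30, 18:00-19:00 (invert busy blocks within the working day).
Vera free: 13:30-14:00, 15:30-16:30, 18:00-19:00.
Ben free: 12:00-13:00, 14:00-15:30, 17:30-18:00.
Ximena ∩ Nikolai: 11:30-12:00, 17:00-17:30.
Ximena ∩ Nikolai ∩ Quinn: ∅.
Ximena ∩ Nikolai ∩ Quinn ∩ Vera: ∅.
Ximena ∩ Nikolai ∩ Quinn ∩ Vera ∩ Ben: ∅.
There is no time when everyone is free.
No common window exists, so the longest block is 0 minutes.

0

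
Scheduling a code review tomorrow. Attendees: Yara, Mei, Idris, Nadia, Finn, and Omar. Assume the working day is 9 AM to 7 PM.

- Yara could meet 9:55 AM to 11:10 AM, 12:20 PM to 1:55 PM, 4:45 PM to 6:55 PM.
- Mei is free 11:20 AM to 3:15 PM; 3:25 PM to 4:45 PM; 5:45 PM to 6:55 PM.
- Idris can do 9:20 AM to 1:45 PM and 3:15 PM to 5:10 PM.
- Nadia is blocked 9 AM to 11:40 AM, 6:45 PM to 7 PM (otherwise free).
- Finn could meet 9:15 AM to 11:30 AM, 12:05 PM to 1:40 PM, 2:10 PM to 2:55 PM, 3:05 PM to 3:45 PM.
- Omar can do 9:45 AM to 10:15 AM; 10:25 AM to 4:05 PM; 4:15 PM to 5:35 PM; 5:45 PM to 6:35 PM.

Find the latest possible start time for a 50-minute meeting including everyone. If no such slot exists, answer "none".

Yara free: 09:55-11:10, 12:20-13:55, 16:45-18:55.
Mei free: 11:20-15:15, 15:25-16:45, 17:45-18:55.
Idris free: 09:20-13:45, 15:15-17:10.
Nadia free: 11:40-18:45 (invert busy blocks within the working day).
Finn free: 09:15-11:30, 12:05-13:40, 14:10-14:55, 15:05-15:45.
Omar free: 09:45-10:15, 10:25-16:05, 16:15-17:35, 17:45-18:35.
Yara ∩ Mei: 12:20-13:55, 17:45-18:55.
Yara ∩ Mei ∩ Idris: 12:20-13:45.
Yara ∩ Mei ∩ Idris ∩ Nadia: 12:20-13:45.
Yara ∩ Mei ∩ Idris ∩ Nadia ∩ Finn: 12:20-13:40.
Yara ∩ Mei ∩ Idris ∩ Nadia ∩ Finn ∩ Omar: 12:20-13:40.
So the common availability across everyone is 12:20-13:40.
The last common window of at least 50 minutes is 12:20-13:40; a 50-minute meeting can start as late as 12:50 and still end by 13:40.

12:50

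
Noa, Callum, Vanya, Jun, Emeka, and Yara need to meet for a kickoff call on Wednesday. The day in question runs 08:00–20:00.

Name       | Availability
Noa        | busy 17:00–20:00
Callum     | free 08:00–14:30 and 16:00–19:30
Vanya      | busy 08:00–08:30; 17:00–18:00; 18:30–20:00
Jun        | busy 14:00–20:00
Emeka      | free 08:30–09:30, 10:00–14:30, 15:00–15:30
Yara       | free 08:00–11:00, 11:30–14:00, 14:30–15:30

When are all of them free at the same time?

08:30-09:30, 10:00-11:00, 11:30-14:00

Noa free: 08:00-17:00 (invert busy blocks within the working day).
Callum free: 08:00-14:30, 16:00-19:30.
Vanya free: 08:30-17:00, 18:00-18:30 (invert busy blocks within the working day).
Jun free: 08:00-14:00 (invert busy blocks within the working day).
Emeka free: 08:30-09:30, 10:00-14:30, 15:00-15:30.
Yara free: 08:00-11:00, 11:30-14:00, 14:30-15:30.
Noa ∩ Callum: 08:00-14:30, 16:00-17:00.
Noa ∩ Callum ∩ Vanya: 08:30-14:30, 16:00-17:00.
Noa ∩ Callum ∩ Vanya ∩ Jun: 08:30-14:00.
Noa ∩ Callum ∩ Vanya ∩ Jun ∩ Emeka: 08:30-09:30, 10:00-14:00.
Noa ∩ Callum ∩ Vanya ∩ Jun ∩ Emeka ∩ Yara: 08:30-09:30, 10:00-11:00, 11:30-14:00.
Those are the intersection windows.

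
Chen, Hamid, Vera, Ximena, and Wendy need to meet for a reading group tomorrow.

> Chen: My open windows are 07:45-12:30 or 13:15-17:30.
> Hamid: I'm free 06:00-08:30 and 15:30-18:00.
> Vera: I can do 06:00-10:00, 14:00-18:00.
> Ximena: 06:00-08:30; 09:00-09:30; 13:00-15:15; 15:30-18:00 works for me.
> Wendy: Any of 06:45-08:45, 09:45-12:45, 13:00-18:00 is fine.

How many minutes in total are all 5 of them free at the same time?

Chen ∩ Hamid: 07:45-08:30, 15:30-17:30.
Chen ∩ Hamid ∩ Vera: 07:45-08:30, 15:30-17:30.
Chen ∩ Hamid ∩ Vera ∩ Ximena: 07:45-08:30, 15:30-17:30.
Chen ∩ Hamid ∩ Vera ∩ Ximena ∩ Wendy: 07:45-08:30, 15:30-17:30.
Those are the intersection windows.
Summing the common windows: 45 + 120 = 165 minutes.

165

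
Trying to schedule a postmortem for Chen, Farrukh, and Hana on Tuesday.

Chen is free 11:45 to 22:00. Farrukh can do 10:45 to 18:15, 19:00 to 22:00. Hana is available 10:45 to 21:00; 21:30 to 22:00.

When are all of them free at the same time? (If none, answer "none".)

Chen ∩ Farrukh: 11:45-18:15, 19:00-22:00.
Chen ∩ Farrukh ∩ Hana: 11:45-18:15, 19:00-21:00, 21:30-22:00.

11:45-18:15, 19:00-21:00, 21:30-22:00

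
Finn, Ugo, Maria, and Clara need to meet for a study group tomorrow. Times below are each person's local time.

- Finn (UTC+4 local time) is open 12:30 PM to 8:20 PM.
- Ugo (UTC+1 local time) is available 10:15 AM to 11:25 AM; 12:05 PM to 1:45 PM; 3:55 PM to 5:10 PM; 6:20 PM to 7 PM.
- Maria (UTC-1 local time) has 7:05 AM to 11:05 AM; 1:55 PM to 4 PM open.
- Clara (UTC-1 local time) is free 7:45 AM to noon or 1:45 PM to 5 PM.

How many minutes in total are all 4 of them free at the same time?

Finn in UTC: 08:30-16:20 (subtract 4h to convert from UTC+4).
Ugo in UTC: 09:15-10:25, 11:05-12:45, 14:55-16:10, 17:20-18:00 (subtract 1h to convert from UTC+1).
Maria in UTC: 08:05-12:05, 14:55-17:00 (add 1h to convert from UTC-1).
Clara in UTC: 08:45-13:00, 14:45-18:00 (add 1h to convert from UTC-1).
Finn ∩ Ugo: 09:15-10:25, 11:05-12:45, 14:55-16:10.
Finn ∩ Ugo ∩ Maria: 09:15-10:25, 11:05-12:05, 14:55-16:10.
Finn ∩ Ugo ∩ Maria ∩ Clara: 09:15-10:25, 11:05-12:05, 14:55-16:10.
Summing the common windows: 70 + 60 + 75 = 205 minutes.

205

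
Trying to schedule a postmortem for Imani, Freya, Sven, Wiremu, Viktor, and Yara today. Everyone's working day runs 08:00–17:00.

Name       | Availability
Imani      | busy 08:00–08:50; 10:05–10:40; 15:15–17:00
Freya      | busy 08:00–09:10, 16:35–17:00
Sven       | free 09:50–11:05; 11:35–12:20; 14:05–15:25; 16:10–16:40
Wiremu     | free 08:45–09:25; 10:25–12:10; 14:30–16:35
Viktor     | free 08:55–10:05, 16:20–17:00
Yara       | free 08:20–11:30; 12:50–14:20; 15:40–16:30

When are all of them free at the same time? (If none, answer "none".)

none

Imani free: 08:50-10:05, 10:40-15:15 (invert busy blocks within the working day).
Freya free: 09:10-16:35 (invert busy blocks within the working day).
Sven free: 09:50-11:05, 11:35-12:20, 14:05-15:25, 16:10-16:40.
Wiremu free: 08:45-09:25, 10:25-12:10, 14:30-16:35.
Viktor free: 08:55-10:05, 16:20-17:00.
Yara free: 08:20-11:30, 12:50-14:20, 15:40-16:30.
Imani ∩ Freya: 09:10-10:05, 10:40-15:15.
Imani ∩ Freya ∩ Sven: 09:50-10:05, 10:40-11:05, 11:35-12:20, 14:05-15:15.
Imani ∩ Freya ∩ Sven ∩ Wiremu: 10:40-11:05, 11:35-12:10, 14:30-15:15.
Imani ∩ Freya ∩ Sven ∩ Wiremu ∩ Viktor: ∅.
Imani ∩ Freya ∩ Sven ∩ Wiremu ∩ Viktor ∩ Yara: ∅.
There is no time when everyone is free.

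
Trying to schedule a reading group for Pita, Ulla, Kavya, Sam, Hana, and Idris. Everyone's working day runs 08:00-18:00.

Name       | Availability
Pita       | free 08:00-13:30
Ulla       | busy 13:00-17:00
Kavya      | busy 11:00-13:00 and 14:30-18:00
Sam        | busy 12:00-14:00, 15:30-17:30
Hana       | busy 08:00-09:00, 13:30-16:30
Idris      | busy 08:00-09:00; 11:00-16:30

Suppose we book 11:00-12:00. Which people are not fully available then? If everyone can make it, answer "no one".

Idris, Kavya

Pita free: 08:00-13:30.
Ulla free: 08:00-13:00, 17:00-18:00 (invert busy blocks within the working day).
Kavya free: 08:00-11:00, 13:00-14:30 (invert busy blocks within the working day).
Sam free: 08:00-12:00, 14:00-15:30, 17:30-18:00 (invert busy blocks within the working day).
Hana free: 09:00-13:30, 16:30-18:00 (invert busy blocks within the working day).
Idris free: 09:00-11:00, 16:30-18:00 (invert busy blocks within the working day).
Pita: free for 11:00-12:00. Ulla: free for 11:00-12:00. Kavya: not fully free for 11:00-12:00. Sam: free for 11:00-12:00. Hana: free for 11:00-12:00. Idris: not fully free for 11:00-12:00.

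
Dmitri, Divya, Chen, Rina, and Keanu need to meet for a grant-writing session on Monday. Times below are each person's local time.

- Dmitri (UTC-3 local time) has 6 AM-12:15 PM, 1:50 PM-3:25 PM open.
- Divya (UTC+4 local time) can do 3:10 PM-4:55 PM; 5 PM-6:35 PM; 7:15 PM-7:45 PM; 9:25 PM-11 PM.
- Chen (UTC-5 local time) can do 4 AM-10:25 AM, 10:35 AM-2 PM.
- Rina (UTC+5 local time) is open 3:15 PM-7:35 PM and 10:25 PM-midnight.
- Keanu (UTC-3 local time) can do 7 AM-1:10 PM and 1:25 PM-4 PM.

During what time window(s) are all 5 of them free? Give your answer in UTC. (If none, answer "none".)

11:10-12:55, 13:00-14:35, 17:25-18:25

Dmitri in UTC: 09:00-15:15, 16:50-18:25 (add 3h to convert from UTC-3).
Divya in UTC: 11:10-12:55, 13:00-14:35, 15:15-15:45, 17:25-19:00 (subtract 4h to convert from UTC+4).
Chen in UTC: 09:00-15:25, 15:35-19:00 (add 5h to convert from UTC-5).
Rina in UTC: 10:15-14:35, 17:25-19:00 (subtract 5h to convert from UTC+5).
Keanu in UTC: 10:00-16:10, 16:25-19:00 (add 3h to convert from UTC-3).
Dmitri ∩ Divya: 11:10-12:55, 13:00-14:35, 17:25-18:25.
Dmitri ∩ Divya ∩ Chen: 11:10-12:55, 13:00-14:35, 17:25-18:25.
Dmitri ∩ Divya ∩ Chen ∩ Rina: 11:10-12:55, 13:00-14:35, 17:25-18:25.
Dmitri ∩ Divya ∩ Chen ∩ Rina ∩ Keanu: 11:10-12:55, 13:00-14:35, 17:25-18:25.
Those are the intersection windows.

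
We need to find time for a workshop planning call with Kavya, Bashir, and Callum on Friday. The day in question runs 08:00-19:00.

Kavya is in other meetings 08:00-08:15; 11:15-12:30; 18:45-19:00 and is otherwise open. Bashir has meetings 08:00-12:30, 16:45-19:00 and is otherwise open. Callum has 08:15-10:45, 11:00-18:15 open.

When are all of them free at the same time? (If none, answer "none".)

12:30-16:45

Kavya free: 08:15-11:15, 12:30-18:45 (invert busy blocks within the working day).
Bashir free: 12:30-16:45 (invert busy blocks within the working day).
Callum free: 08:15-10:45, 11:00-18:15.
Kavya ∩ Bashir: 12:30-16:45.
Kavya ∩ Bashir ∩ Callum: 12:30-16:45.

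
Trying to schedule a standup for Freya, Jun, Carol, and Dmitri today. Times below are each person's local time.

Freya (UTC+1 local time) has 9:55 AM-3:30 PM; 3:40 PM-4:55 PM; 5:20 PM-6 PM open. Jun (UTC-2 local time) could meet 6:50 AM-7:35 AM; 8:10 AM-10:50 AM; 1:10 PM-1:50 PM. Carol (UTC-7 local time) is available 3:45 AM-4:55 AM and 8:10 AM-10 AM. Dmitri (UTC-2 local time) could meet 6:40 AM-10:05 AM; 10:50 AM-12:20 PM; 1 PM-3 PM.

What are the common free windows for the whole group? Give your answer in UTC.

10:45-11:55, 15:10-15:50

Freya in UTC: 08:55-14:30, 14:40-15:55, 16:20-17:00 (subtract 1h to convert from UTC+1).
Jun in UTC: 08:50-09:35, 10:10-12:50, 15:10-15:50 (add 2h to convert from UTC-2).
Carol in UTC: 10:45-11:55, 15:10-17:00 (add 7h to convert from UTC-7).
Dmitri in UTC: 08:40-12:05, 12:50-14:20, 15:00-17:00 (add 2h to convert from UTC-2).
Freya ∩ Jun: 08:55-09:35, 10:10-12:50, 15:10-15:50.
Freya ∩ Jun ∩ Carol: 10:45-11:55, 15:10-15:50.
Freya ∩ Jun ∩ Carol ∩ Dmitri: 10:45-11:55, 15:10-15:50.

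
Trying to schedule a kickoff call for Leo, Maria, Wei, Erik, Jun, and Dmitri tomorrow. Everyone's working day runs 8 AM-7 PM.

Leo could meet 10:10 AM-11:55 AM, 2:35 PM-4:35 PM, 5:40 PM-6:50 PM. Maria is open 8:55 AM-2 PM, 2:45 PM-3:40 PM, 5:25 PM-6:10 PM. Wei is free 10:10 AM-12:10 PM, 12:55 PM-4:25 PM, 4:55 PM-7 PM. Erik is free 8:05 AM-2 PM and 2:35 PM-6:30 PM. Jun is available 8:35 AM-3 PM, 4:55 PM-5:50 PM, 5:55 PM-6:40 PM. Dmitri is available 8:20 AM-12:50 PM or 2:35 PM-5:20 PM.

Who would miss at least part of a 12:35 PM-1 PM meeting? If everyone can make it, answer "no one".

Dmitri, Leo, Wei

Leo: not fully free for 12:35-13:00. Maria: free for 12:35-13:00. Wei: not fully free for 12:35-13:00. Erik: free for 12:35-13:00. Jun: free for 12:35-13:00. Dmitri: not fully free for 12:35-13:00.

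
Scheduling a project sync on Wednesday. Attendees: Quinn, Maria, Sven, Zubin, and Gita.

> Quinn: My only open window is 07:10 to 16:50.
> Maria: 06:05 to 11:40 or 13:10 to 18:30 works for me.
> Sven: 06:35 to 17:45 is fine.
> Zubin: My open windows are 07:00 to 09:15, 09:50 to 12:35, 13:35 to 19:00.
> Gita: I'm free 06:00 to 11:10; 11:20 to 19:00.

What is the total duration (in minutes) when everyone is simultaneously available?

Quinn ∩ Maria: 07:10-11:40, 13:10-16:50.
Quinn ∩ Maria ∩ Sven: 07:10-11:40, 13:10-16:50.
Quinn ∩ Maria ∩ Sven ∩ Zubin: 07:10-09:15, 09:50-11:40, 13:35-16:50.
Quinn ∩ Maria ∩ Sven ∩ Zubin ∩ Gita: 07:10-09:15, 09:50-11:10, 11:20-11:40, 13:35-16:50.
Summing the common windows: 125 + 80 + 20 + 195 = 420 minutes.

420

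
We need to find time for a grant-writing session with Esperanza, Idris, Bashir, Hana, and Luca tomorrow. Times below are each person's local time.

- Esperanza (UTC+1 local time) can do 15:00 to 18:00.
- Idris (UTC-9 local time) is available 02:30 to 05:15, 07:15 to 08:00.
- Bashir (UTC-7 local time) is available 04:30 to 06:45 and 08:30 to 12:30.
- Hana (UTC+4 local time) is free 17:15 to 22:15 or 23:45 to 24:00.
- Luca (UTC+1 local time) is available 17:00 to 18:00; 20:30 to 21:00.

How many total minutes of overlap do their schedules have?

Esperanza in UTC: 14:00-17:00 (subtract 1h to convert from UTC+1).
Idris in UTC: 11:30-14:15, 16:15-17:00 (add 9h to convert from UTC-9).
Bashir in UTC: 11:30-13:45, 15:30-19:30 (add 7h to convert from UTC-7).
Hana in UTC: 13:15-18:15, 19:45-20:00 (subtract 4h to convert from UTC+4).
Luca in UTC: 16:00-17:00, 19:30-20:00 (subtract 1h to convert from UTC+1).
Esperanza ∩ Idris: 14:00-14:15, 16:15-17:00.
Esperanza ∩ Idris ∩ Bashir: 16:15-17:00.
Esperanza ∩ Idris ∩ Bashir ∩ Hana: 16:15-17:00.
Esperanza ∩ Idris ∩ Bashir ∩ Hana ∩ Luca: 16:15-17:00.
So the common availability across everyone is 16:15-17:00.
That's a single block of 45 minutes.

45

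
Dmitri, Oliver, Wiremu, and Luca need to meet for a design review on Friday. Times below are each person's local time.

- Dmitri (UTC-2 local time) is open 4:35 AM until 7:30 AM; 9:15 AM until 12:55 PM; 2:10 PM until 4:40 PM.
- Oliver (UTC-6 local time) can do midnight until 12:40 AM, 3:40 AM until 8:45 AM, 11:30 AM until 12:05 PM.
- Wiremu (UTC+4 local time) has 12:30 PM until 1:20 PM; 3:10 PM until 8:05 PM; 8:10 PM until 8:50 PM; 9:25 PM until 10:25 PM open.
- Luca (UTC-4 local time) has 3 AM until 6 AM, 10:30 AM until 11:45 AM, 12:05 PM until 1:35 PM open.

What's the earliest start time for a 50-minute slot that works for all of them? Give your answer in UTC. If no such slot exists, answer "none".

Dmitri in UTC: 06:35-09:30, 11:15-14:55, 16:10-18:40 (add 2h to convert from UTC-2).
Oliver in UTC: 06:00-06:40, 09:40-14:45, 17:30-18:05 (add 6h to convert from UTC-6).
Wiremu in UTC: 08:30-09:20, 11:10-16:05, 16:10-16:50, 17:25-18:25 (subtract 4h to convert from UTC+4).
Luca in UTC: 07:00-10:00, 14:30-15:45, 16:05-17:35 (add 4h to convert from UTC-4).
Dmitri ∩ Oliver: 06:35-06:40, 11:15-14:45, 17:30-18:05.
Dmitri ∩ Oliver ∩ Wiremu: 11:15-14:45, 17:30-18:05.
Dmitri ∩ Oliver ∩ Wiremu ∩ Luca: 14:30-14:45, 17:30-17:35.
No common window is at least 50 minutes long.

none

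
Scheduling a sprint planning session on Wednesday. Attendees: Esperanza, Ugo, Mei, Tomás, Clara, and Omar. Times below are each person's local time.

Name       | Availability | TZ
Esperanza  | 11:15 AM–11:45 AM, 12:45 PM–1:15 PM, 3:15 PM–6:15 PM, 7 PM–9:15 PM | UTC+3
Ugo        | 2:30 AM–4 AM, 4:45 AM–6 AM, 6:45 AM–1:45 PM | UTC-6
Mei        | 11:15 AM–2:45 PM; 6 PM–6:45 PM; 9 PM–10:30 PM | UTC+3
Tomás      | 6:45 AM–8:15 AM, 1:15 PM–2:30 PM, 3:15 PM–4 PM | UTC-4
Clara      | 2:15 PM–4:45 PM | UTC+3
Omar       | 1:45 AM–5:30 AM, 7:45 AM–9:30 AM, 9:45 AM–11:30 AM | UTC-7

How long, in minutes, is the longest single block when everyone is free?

0

Esperanza in UTC: 08:15-08:45, 09:45-10:15, 12:15-15:15, 16:00-18:15 (subtract 3h to convert from UTC+3).
Ugo in UTC: 08:30-10:00, 10:45-12:00, 12:45-19:45 (add 6h to convert from UTC-6).
Mei in UTC: 08:15-11:45, 15:00-15:45, 18:00-19:30 (subtract 3h to convert from UTC+3).
Tomás in UTC: 10:45-12:15, 17:15-18:30, 19:15-20:00 (add 4h to convert from UTC-4).
Clara in UTC: 11:15-13:45 (subtract 3h to convert from UTC+3).
Omar in UTC: 08:45-12:30, 14:45-16:30, 16:45-18:30 (add 7h to convert from UTC-7).
Esperanza ∩ Ugo: 08:30-08:45, 09:45-10:00, 12:45-15:15, 16:00-18:15.
Esperanza ∩ Ugo ∩ Mei: 08:30-08:45, 09:45-10:00, 15:00-15:15, 18:00-18:15.
Esperanza ∩ Ugo ∩ Mei ∩ Tomás: 18:00-18:15.
Esperanza ∩ Ugo ∩ Mei ∩ Tomás ∩ Clara: ∅.
Esperanza ∩ Ugo ∩ Mei ∩ Tomás ∩ Clara ∩ Omar: ∅.
There is no time when everyone is free.
No common window exists, so the longest block is 0 minutes.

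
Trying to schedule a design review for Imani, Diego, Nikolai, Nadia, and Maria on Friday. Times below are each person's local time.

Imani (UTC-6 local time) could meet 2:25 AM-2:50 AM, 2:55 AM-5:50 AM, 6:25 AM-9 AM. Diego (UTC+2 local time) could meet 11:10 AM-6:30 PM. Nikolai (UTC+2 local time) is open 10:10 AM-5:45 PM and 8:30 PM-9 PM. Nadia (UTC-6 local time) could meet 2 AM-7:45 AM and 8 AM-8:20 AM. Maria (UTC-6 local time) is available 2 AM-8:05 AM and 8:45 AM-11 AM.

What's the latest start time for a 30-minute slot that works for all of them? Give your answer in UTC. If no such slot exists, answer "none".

13:15

Imani in UTC: 08:25-08:50, 08:55-11:50, 12:25-15:00 (add 6h to convert from UTC-6).
Diego in UTC: 09:10-16:30 (subtract 2h to convert from UTC+2).
Nikolai in UTC: 08:10-15:45, 18:30-19:00 (subtract 2h to convert from UTC+2).
Nadia in UTC: 08:00-13:45, 14:00-14:20 (add 6h to convert from UTC-6).
Maria in UTC: 08:00-14:05, 14:45-17:00 (add 6h to convert from UTC-6).
Imani ∩ Diego: 09:10-11:50, 12:25-15:00.
Imani ∩ Diego ∩ Nikolai: 09:10-11:50, 12:25-15:00.
Imani ∩ Diego ∩ Nikolai ∩ Nadia: 09:10-11:50, 12:25-13:45, 14:00-14:20.
Imani ∩ Diego ∩ Nikolai ∩ Nadia ∩ Maria: 09:10-11:50, 12:25-13:45, 14:00-14:05.
The last common window of at least 30 minutes is 12:25-13:45; a 30-minute meeting can start as late as 13:15 and still end by 13:45.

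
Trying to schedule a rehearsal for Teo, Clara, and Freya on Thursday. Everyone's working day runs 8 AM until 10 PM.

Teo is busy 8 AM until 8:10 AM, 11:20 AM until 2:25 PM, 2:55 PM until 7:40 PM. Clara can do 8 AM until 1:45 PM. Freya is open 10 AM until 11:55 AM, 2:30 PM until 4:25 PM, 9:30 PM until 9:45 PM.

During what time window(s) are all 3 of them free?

Teo free: 08:10-11:20, 14:25-14:55, 19:40-22:00 (invert busy blocks within the working day).
Clara free: 08:00-13:45.
Freya free: 10:00-11:55, 14:30-16:25, 21:30-21:45.
Teo ∩ Clara: 08:10-11:20.
Teo ∩ Clara ∩ Freya: 10:00-11:20.
So the common availability across everyone is 10:00-11:20.

10:00-11:20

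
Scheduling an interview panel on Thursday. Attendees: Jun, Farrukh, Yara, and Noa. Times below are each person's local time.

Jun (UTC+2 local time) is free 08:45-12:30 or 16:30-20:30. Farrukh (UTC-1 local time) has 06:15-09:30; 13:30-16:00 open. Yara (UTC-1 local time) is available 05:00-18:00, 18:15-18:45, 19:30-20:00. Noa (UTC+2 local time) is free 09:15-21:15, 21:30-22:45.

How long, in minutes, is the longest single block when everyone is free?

Jun in UTC: 06:45-10:30, 14:30-18:30 (subtract 2h to convert from UTC+2).
Farrukh in UTC: 07:15-10:30, 14:30-17:00 (add 1h to convert from UTC-1).
Yara in UTC: 06:00-19:00, 19:15-19:45, 20:30-21:00 (add 1h to convert from UTC-1).
Noa in UTC: 07:15-19:15, 19:30-20:45 (subtract 2h to convert from UTC+2).
Jun ∩ Farrukh: 07:15-10:30, 14:30-17:00.
Jun ∩ Farrukh ∩ Yara: 07:15-10:30, 14:30-17:00.
Jun ∩ Farrukh ∩ Yara ∩ Noa: 07:15-10:30, 14:30-17:00.
The longest is 07:15-10:30 at 195 minutes.

195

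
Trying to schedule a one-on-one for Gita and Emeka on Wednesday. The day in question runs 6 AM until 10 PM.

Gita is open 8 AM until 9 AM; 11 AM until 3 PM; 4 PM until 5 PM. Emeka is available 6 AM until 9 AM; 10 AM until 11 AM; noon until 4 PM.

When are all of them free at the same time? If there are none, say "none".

08:00-09:00, 12:00-15:00

Gita ∩ Emeka: 08:00-09:00, 12:00-15:00.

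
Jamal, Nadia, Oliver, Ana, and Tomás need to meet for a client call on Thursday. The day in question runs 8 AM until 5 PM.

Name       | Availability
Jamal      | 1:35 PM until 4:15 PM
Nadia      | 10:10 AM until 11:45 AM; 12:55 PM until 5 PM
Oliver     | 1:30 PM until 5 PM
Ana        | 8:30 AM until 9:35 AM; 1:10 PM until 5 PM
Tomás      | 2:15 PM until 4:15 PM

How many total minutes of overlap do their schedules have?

Jamal ∩ Nadia: 13:35-16:15.
Jamal ∩ Nadia ∩ Oliver: 13:35-16:15.
Jamal ∩ Nadia ∩ Oliver ∩ Ana: 13:35-16:15.
Jamal ∩ Nadia ∩ Oliver ∩ Ana ∩ Tomás: 14:15-16:15.
That's a single block of 120 minutes.

120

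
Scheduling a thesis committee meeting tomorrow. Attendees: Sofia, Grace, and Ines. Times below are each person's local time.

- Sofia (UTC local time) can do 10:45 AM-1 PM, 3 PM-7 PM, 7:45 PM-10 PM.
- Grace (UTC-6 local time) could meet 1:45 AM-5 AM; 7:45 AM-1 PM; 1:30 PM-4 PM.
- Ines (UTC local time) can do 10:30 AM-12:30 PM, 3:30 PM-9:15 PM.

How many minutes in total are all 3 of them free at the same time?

315

Sofia in UTC: 10:45-13:00, 15:00-19:00, 19:45-22:00.
Grace in UTC: 07:45-11:00, 13:45-19:00, 19:30-22:00 (add 6h to convert from UTC-6).
Ines in UTC: 10:30-12:30, 15:30-21:15.
Sofia ∩ Grace: 10:45-11:00, 15:00-19:00, 19:45-22:00.
Sofia ∩ Grace ∩ Ines: 10:45-11:00, 15:30-19:00, 19:45-21:15.
Those are the intersection windows.
Summing the common windows: 15 + 210 + 90 = 315 minutes.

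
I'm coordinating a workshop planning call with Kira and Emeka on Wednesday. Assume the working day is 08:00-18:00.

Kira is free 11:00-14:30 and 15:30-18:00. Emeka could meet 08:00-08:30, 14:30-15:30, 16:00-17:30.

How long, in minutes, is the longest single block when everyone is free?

90

Kira ∩ Emeka: 16:00-17:30.
The longest is 16:00-17:30 at 90 minutes.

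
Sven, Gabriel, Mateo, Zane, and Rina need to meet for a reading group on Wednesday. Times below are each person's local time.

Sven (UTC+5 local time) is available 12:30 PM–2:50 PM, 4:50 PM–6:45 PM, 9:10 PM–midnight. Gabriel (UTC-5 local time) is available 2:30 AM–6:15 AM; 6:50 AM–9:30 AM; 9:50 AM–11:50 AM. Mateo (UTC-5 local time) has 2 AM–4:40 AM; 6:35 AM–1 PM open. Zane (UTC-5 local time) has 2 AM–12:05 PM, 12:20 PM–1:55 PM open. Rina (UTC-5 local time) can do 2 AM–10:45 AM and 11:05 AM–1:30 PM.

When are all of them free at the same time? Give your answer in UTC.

07:30-09:40, 11:50-13:45, 16:10-16:50

Sven in UTC: 07:30-09:50, 11:50-13:45, 16:10-19:00 (subtract 5h to convert from UTC+5).
Gabriel in UTC: 07:30-11:15, 11:50-14:30, 14:50-16:50 (add 5h to convert from UTC-5).
Mateo in UTC: 07:00-09:40, 11:35-18:00 (add 5h to convert from UTC-5).
Zane in UTC: 07:00-17:05, 17:20-18:55 (add 5h to convert from UTC-5).
Rina in UTC: 07:00-15:45, 16:05-18:30 (add 5h to convert from UTC-5).
Sven ∩ Gabriel: 07:30-09:50, 11:50-13:45, 16:10-16:50.
Sven ∩ Gabriel ∩ Mateo: 07:30-09:40, 11:50-13:45, 16:10-16:50.
Sven ∩ Gabriel ∩ Mateo ∩ Zane: 07:30-09:40, 11:50-13:45, 16:10-16:50.
Sven ∩ Gabriel ∩ Mateo ∩ Zane ∩ Rina: 07:30-09:40, 11:50-13:45, 16:10-16:50.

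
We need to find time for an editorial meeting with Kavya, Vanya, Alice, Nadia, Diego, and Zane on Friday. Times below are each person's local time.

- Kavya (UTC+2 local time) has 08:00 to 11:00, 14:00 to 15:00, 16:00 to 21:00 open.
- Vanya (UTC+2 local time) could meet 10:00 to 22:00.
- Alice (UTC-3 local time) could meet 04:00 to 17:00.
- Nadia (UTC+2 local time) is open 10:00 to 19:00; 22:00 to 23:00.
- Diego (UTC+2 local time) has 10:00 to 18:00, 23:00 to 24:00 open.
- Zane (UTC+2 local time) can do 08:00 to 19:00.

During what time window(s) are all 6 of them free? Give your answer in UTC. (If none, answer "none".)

Kavya in UTC: 06:00-09:00, 12:00-13:00, 14:00-19:00 (subtract 2h to convert from UTC+2).
Vanya in UTC: 08:00-20:00 (subtract 2h to convert from UTC+2).
Alice in UTC: 07:00-20:00 (add 3h to convert from UTC-3).
Nadia in UTC: 08:00-17:00, 20:00-21:00 (subtract 2h to convert from UTC+2).
Diego in UTC: 08:00-16:00, 21:00-22:00 (subtract 2h to convert from UTC+2).
Zane in UTC: 06:00-17:00 (subtract 2h to convert from UTC+2).
Kavya ∩ Vanya: 08:00-09:00, 12:00-13:00, 14:00-19:00.
Kavya ∩ Vanya ∩ Alice: 08:00-09:00, 12:00-13:00, 14:00-19:00.
Kavya ∩ Vanya ∩ Alice ∩ Nadia: 08:00-09:00, 12:00-13:00, 14:00-17:00.
Kavya ∩ Vanya ∩ Alice ∩ Nadia ∩ Diego: 08:00-09:00, 12:00-13:00, 14:00-16:00.
Kavya ∩ Vanya ∩ Alice ∩ Nadia ∩ Diego ∩ Zane: 08:00-09:00, 12:00-13:00, 14:00-16:00.
Those are the intersection windows.

08:00-09:00, 12:00-13:00, 14:00-16:00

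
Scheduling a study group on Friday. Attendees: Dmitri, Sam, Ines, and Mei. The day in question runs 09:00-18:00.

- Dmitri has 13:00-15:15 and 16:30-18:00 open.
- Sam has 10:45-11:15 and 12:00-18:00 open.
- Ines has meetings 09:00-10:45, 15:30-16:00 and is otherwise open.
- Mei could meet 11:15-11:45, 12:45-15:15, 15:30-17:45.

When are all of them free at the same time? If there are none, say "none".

Dmitri free: 13:00-15:15, 16:30-18:00.
Sam free: 10:45-11:15, 12:00-18:00.
Ines free: 10:45-15:30, 16:00-18:00 (invert busy blocks within the working day).
Mei free: 11:15-11:45, 12:45-15:15, 15:30-17:45.
Dmitri ∩ Sam: 13:00-15:15, 16:30-18:00.
Dmitri ∩ Sam ∩ Ines: 13:00-15:15, 16:30-18:00.
Dmitri ∩ Sam ∩ Ines ∩ Mei: 13:00-15:15, 16:30-17:45.
So the common availability across everyone is 13:00-15:15, 16:30-17:45.

13:00-15:15, 16:30-17:45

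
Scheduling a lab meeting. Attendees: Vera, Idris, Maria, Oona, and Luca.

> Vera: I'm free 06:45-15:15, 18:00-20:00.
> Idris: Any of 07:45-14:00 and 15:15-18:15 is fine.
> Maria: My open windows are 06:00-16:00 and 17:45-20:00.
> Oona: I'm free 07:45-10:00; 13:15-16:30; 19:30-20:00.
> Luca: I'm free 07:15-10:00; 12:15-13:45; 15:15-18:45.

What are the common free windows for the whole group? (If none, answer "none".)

Vera ∩ Idris: 07:45-14:00, 18:00-18:15.
Vera ∩ Idris ∩ Maria: 07:45-14:00, 18:00-18:15.
Vera ∩ Idris ∩ Maria ∩ Oona: 07:45-10:00, 13:15-14:00.
Vera ∩ Idris ∩ Maria ∩ Oona ∩ Luca: 07:45-10:00, 13:15-13:45.
Those are the intersection windows.

07:45-10:00, 13:15-13:45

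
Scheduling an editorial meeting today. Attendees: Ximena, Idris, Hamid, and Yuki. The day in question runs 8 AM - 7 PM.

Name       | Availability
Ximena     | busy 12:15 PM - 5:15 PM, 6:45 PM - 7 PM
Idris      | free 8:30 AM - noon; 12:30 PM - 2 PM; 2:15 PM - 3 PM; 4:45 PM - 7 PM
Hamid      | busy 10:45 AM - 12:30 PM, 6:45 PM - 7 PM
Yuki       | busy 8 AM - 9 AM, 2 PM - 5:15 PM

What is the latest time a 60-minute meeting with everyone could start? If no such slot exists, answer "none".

17:45

Ximena free: 08:00-12:15, 17:15-18:45 (invert busy blocks within the working day).
Idris free: 08:30-12:00, 12:30-14:00, 14:15-15:00, 16:45-19:00.
Hamid free: 08:00-10:45, 12:30-18:45 (invert busy blocks within the working day).
Yuki free: 09:00-14:00, 17:15-19:00 (invert busy blocks within the working day).
Ximena ∩ Idris: 08:30-12:00, 17:15-18:45.
Ximena ∩ Idris ∩ Hamid: 08:30-10:45, 17:15-18:45.
Ximena ∩ Idris ∩ Hamid ∩ Yuki: 09:00-10:45, 17:15-18:45.
The last common window of at least 60 minutes is 17:15-18:45; a 60-minute meeting can start as late as 17:45 and still end by 18:45.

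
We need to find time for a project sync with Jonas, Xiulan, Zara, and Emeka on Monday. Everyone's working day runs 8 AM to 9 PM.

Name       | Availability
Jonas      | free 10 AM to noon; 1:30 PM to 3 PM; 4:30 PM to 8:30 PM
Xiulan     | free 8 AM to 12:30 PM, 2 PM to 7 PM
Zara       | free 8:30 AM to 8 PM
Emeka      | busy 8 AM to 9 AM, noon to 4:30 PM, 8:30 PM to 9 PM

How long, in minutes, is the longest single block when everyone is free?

Jonas free: 10:00-12:00, 13:30-15:00, 16:30-20:30.
Xiulan free: 08:00-12:30, 14:00-19:00.
Zara free: 08:30-20:00.
Emeka free: 09:00-12:00, 16:30-20:30 (invert busy blocks within the working day).
Jonas ∩ Xiulan: 10:00-12:00, 14:00-15:00, 16:30-19:00.
Jonas ∩ Xiulan ∩ Zara: 10:00-12:00, 14:00-15:00, 16:30-19:00.
Jonas ∩ Xiulan ∩ Zara ∩ Emeka: 10:00-12:00, 16:30-19:00.
The longest is 16:30-19:00 at 150 minutes.

150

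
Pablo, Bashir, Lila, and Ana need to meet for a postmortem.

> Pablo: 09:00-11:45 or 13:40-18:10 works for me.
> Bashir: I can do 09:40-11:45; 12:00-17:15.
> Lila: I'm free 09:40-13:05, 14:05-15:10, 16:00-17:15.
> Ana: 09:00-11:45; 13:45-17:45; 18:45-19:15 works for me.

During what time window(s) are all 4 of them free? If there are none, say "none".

Pablo ∩ Bashir: 09:40-11:45, 13:40-17:15.
Pablo ∩ Bashir ∩ Lila: 09:40-11:45, 14:05-15:10, 16:00-17:15.
Pablo ∩ Bashir ∩ Lila ∩ Ana: 09:40-11:45, 14:05-15:10, 16:00-17:15.
Those are the intersection windows.

09:40-11:45, 14:05-15:10, 16:00-17:15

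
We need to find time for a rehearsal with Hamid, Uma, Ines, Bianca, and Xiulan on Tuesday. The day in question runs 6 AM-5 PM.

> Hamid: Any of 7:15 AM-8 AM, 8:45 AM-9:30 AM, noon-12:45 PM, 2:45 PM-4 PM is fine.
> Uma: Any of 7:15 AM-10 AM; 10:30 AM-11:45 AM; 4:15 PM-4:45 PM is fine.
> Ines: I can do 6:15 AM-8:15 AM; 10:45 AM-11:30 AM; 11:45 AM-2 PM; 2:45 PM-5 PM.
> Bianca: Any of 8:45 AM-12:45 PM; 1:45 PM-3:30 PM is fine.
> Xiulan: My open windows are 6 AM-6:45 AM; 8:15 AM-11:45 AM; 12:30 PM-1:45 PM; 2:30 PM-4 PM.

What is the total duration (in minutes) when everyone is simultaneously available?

0

Hamid ∩ Uma: 07:15-08:00, 08:45-09:30.
Hamid ∩ Uma ∩ Ines: 07:15-08:00.
Hamid ∩ Uma ∩ Ines ∩ Bianca: ∅.
Hamid ∩ Uma ∩ Ines ∩ Bianca ∩ Xiulan: ∅.
There is no time when everyone is free.
There is no common window, so the total is 0 minutes.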